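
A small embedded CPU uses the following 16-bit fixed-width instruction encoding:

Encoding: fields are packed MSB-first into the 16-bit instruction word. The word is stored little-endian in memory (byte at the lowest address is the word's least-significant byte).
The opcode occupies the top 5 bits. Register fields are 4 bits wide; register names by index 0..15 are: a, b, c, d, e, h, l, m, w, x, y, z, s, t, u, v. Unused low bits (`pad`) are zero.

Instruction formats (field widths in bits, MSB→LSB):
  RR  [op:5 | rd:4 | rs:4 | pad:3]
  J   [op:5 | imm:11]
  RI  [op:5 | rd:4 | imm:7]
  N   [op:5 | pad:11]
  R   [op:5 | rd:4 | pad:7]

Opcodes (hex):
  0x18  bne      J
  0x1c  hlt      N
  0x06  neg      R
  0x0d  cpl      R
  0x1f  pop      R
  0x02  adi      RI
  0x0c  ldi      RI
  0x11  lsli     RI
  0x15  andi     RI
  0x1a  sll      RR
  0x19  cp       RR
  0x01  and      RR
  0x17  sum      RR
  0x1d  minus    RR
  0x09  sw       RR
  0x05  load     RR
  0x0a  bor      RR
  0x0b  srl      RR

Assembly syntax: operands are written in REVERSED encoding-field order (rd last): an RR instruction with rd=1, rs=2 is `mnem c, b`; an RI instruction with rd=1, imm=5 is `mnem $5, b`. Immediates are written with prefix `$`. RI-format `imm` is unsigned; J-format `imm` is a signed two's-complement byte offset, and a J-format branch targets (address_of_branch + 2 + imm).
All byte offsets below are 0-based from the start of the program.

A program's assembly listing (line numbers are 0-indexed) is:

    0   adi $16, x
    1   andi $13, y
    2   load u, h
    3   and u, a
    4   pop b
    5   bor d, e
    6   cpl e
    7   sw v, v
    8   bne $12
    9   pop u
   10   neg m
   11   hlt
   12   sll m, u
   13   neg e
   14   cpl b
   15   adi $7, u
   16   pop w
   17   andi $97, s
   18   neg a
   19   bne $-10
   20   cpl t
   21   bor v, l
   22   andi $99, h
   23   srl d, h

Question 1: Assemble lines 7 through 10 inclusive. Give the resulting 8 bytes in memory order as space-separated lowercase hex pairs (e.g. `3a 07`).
f8 4f 0c c0 00 ff 80 33

7. sw fields op=0x9:5|rd=15:4|rs=15:4|pad=0:3 → word 4ff8h → f8 4f
8. bne fields op=0x18:5|imm=12:11 → word c00ch → 0c c0
9. pop fields op=0x1f:5|rd=14:4|pad=0:7 → word ff00h → 00 ff
10. neg fields op=0x6:5|rd=7:4|pad=0:7 → word 3380h → 80 33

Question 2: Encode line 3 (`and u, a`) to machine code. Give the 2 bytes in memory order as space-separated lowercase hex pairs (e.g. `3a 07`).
L3: and op=0x1:5|rd=0:4|rs=14:4|pad=0:3 ⇒ 0x0870 ⇒ little 70 08

70 08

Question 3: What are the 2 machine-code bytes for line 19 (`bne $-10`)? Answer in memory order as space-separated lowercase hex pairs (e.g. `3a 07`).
19. bne fields op=0x18:5|imm=-10:11 → word c7f6h → f6 c7

f6 c7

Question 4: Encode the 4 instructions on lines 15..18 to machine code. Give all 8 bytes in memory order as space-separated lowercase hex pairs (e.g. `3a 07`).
07 17 00 fc 61 ae 00 30

line 15 (adi): pack op=0x2:5|rd=14:4|imm=7:7 = 0x1707; little→ 07 17
line 16 (pop): pack op=0x1f:5|rd=8:4|pad=0:7 = 0xfc00; little→ 00 fc
line 17 (andi): pack op=0x15:5|rd=12:4|imm=97:7 = 0xae61; little→ 61 ae
line 18 (neg): pack op=0x6:5|rd=0:4|pad=0:7 = 0x3000; little→ 00 30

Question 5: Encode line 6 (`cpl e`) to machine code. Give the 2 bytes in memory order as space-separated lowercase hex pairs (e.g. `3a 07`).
L6: cpl op=0xd:5|rd=4:4|pad=0:7 ⇒ 0x6a00 ⇒ little 00 6a

00 6a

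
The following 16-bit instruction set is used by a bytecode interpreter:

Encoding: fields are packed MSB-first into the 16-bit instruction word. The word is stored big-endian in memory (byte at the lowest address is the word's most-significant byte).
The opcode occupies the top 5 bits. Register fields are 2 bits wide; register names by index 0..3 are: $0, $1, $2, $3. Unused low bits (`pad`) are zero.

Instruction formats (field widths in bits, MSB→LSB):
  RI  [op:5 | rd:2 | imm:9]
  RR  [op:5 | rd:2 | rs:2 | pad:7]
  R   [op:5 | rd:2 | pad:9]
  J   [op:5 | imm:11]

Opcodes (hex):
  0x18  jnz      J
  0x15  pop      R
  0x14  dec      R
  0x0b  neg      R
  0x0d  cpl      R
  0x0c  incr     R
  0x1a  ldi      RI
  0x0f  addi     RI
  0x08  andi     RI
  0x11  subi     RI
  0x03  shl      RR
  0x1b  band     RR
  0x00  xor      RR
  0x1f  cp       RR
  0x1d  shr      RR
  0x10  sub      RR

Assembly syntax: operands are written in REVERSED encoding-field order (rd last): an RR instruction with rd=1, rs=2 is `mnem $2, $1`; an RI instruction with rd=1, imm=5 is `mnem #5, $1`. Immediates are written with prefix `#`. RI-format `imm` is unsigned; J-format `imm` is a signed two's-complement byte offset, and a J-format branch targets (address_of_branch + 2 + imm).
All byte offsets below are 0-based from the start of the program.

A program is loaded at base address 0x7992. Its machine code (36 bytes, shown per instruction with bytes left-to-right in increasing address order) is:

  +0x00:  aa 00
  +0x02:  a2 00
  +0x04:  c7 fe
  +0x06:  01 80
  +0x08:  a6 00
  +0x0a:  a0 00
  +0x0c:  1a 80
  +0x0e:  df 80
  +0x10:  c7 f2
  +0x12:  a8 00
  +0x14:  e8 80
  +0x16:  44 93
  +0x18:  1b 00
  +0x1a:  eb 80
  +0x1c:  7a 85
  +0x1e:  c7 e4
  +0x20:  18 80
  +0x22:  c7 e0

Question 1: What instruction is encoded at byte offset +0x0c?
@+0c  big-endian(1a 80) = 0x1a80
  opcode bits[15:11]=0x3: shl/RR
  rd: (w>>9)&0x3=0x1 → $1
  rs: (w>>7)&0x3=0x1 → $1

shl $1, $1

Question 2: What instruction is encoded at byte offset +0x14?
+0x14: e8 80 ⇒ word 0xe880 (big)
  op=0xe880>>11=0x1d ⇒ shr (RR)
  rd: (w>>9)&0x3=0x0 → $0
  rs: (w>>7)&0x3=0x1 → $1

shr $1, $0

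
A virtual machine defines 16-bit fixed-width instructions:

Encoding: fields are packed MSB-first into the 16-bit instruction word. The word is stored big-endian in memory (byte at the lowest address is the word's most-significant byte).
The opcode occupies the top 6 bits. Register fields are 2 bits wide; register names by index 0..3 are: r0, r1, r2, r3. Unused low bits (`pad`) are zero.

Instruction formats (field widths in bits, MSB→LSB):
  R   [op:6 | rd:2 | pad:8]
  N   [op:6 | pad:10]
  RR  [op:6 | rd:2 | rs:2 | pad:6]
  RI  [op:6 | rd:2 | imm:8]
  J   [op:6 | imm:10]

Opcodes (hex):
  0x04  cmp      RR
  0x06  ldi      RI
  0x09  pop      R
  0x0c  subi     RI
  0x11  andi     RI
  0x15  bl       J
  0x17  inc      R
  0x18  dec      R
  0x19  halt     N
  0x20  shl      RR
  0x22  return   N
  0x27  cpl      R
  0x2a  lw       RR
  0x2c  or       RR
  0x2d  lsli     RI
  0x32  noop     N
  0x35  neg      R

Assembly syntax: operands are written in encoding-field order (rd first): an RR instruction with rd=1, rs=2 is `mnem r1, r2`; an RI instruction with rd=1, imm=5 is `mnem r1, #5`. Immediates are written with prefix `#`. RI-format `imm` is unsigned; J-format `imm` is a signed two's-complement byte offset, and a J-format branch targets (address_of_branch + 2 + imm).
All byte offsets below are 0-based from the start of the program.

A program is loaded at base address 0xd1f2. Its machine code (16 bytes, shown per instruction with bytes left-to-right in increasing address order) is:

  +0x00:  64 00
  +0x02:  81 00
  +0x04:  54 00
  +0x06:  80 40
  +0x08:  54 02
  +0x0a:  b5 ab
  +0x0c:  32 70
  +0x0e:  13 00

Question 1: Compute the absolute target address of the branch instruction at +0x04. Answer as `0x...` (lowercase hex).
0xd1f8

[04] 54 00 → 0x5400
  op=0x5400>>10=0x15 ⇒ bl (J)
  imm@[9:0]=0x0 ⇒ #0
  target = base 0xd1f2 + off 0x04 + 2 + imm 0 = 0xd1f8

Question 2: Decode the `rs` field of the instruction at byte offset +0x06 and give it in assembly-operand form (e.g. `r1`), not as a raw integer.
[06] 80 40 → 0x8040
  op=0x8040>>10=0x20 ⇒ shl (RR)
  [9:8] rd=0 = r0
  [7:6] rs=1 = r1

r1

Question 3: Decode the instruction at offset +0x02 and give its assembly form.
[02] 81 00 → 0x8100
  op=0x8100>>10=0x20 ⇒ shl (RR)
  rd@[9:8]=0x1 ⇒ r1
  rs@[7:6]=0x0 ⇒ r0

shl r1, r0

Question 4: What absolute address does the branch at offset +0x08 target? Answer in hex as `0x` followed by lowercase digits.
off 0x08: read 54 02 as big → 0x5402
  op=0x5402>>10=0x15 ⇒ bl (J)
  imm@[9:0]=0x2 ⇒ #2
  target = base 0xd1f2 + off 0x08 + 2 + imm 2 = 0xd1fe

0xd1fe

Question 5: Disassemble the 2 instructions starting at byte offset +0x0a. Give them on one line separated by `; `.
[0a] b5 ab → 0xb5ab
  opcode bits[15:10]=0x2d: lsli/RI
  rd@[9:8]=0x1 ⇒ r1
  imm@[7:0]=0xab ⇒ #171
[0c] 32 70 → 0x3270
  opcode bits[15:10]=0xc: subi/RI
  rd@[9:8]=0x2 ⇒ r2
  imm@[7:0]=0x70 ⇒ #112

lsli r1, #171; subi r2, #112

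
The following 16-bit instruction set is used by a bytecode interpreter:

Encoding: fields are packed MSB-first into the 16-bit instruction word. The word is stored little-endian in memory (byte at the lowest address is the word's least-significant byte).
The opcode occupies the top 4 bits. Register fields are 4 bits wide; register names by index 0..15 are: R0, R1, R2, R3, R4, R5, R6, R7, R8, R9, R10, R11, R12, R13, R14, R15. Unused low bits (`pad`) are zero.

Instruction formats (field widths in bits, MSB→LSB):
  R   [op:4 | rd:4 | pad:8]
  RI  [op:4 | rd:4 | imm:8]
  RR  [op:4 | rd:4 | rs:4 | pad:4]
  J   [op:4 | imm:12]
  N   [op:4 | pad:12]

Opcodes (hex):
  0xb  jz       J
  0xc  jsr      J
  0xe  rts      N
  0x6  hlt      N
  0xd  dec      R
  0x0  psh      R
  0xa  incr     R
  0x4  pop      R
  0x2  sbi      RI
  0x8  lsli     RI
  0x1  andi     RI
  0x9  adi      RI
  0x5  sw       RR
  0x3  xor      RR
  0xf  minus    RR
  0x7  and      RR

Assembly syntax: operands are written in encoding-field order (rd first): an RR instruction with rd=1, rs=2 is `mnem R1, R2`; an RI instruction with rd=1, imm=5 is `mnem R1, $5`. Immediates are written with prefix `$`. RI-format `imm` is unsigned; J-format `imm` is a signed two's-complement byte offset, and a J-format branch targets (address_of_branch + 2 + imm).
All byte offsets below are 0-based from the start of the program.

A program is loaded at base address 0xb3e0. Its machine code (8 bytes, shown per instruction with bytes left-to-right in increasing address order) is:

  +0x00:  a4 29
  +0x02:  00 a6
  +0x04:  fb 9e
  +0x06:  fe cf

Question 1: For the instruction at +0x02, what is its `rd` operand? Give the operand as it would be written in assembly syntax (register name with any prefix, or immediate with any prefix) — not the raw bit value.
R6

+0x02: 00 a6 ⇒ word 0xa600 (little)
  top 4b → 0xa → incr [R]
  rd: (w>>8)&0xf=0x6 → R6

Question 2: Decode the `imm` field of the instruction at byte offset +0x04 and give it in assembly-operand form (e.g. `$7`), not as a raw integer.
$251

+0x04: fb 9e ⇒ word 0x9efb (little)
  top 4b → 0x9 → adi [RI]
  [11:8] rd=14 = R14
  [7:0] imm=251 = $251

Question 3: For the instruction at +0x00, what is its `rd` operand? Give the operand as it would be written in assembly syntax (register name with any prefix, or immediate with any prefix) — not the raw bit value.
off 0x00: read a4 29 as little → 0x29a4
  opcode bits[15:12]=0x2: sbi/RI
  rd@[11:8]=0x9 ⇒ R9
  imm@[7:0]=0xa4 ⇒ $164

R9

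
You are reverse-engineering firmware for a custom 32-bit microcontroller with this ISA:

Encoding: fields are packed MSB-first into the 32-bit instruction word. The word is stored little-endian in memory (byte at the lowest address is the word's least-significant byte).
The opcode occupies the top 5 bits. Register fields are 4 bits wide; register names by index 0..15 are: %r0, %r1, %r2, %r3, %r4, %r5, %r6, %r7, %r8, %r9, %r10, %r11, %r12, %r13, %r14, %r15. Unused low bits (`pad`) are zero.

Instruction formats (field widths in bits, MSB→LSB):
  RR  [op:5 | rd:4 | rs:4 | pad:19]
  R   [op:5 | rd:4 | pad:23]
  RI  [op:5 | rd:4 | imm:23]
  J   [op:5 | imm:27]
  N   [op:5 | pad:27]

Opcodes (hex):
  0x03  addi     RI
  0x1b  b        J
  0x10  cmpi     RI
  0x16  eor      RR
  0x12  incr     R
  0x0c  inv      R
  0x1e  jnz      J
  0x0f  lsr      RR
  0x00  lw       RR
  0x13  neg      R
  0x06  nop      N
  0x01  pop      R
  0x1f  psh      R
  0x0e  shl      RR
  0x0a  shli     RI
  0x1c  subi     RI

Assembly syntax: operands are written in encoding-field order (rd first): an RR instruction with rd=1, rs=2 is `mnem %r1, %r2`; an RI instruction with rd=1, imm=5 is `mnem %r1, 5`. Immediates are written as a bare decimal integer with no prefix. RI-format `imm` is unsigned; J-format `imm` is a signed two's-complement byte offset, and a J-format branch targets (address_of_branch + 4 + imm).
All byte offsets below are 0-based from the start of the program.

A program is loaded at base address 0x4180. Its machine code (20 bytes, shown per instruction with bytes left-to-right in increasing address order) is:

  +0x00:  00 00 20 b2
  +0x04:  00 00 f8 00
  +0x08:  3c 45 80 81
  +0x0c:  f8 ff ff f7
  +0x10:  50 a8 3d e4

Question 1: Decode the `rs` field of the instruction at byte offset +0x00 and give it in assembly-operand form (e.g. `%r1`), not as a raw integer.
[00] 00 00 20 b2 → 0xb2200000
  top 5b → 0x16 → eor [RR]
  rd: (w>>23)&0xf=0x4 → %r4
  rs: (w>>19)&0xf=0x4 → %r4

%r4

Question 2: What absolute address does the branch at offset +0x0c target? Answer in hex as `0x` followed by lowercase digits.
0x4188

@+0c  little-endian(f8 ff ff f7) = 0xf7fffff8
  opcode bits[31:27]=0x1e: jnz/J
  imm@[26:0]=0x7fffff8 (s27→-8) ⇒ -8
  target = base 0x4180 + off 0x0c + 4 + imm -8 = 0x4188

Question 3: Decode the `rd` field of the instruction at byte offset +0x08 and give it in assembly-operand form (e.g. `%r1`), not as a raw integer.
[08] 3c 45 80 81 → 0x8180453c
  top 5b → 0x10 → cmpi [RI]
  [26:23] rd=3 = %r3
  [22:0] imm=17724 = 17724

%r3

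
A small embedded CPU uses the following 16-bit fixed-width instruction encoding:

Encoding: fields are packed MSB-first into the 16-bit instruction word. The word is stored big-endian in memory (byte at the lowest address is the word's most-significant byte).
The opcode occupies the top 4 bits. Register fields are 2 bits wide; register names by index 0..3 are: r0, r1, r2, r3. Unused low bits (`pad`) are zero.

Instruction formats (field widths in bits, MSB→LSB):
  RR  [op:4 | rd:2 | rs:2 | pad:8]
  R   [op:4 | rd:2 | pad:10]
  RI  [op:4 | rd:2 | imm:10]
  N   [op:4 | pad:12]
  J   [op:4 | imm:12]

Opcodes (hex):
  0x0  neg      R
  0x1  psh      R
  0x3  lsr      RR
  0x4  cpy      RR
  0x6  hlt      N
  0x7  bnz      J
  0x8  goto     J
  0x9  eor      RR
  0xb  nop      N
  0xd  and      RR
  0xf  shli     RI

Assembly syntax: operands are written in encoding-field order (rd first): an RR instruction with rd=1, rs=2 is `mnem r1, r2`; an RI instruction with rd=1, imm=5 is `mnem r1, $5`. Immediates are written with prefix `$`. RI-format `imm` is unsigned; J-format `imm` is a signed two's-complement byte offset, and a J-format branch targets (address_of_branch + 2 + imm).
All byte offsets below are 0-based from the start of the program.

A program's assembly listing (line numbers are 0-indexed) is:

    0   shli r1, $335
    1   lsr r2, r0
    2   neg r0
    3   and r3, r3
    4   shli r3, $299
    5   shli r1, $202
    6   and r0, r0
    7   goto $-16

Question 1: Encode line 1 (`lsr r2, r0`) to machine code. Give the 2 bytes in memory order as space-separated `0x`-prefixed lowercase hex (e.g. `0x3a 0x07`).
0x38 0x00

line 1 (lsr): pack op=0x3:4|rd=2:2|rs=0:2|pad=0:8 = 0x3800; big→ 38 00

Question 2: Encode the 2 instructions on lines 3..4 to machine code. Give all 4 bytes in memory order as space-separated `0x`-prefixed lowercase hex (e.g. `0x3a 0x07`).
0xdf 0x00 0xfd 0x2b

line 3 (and): pack op=0xd:4|rd=3:2|rs=3:2|pad=0:8 = 0xdf00; big→ df 00
line 4 (shli): pack op=0xf:4|rd=3:2|imm=299:10 = 0xfd2b; big→ fd 2b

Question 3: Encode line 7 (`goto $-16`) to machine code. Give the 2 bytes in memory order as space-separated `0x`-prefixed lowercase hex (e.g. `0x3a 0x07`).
0x8f 0xf0

7. goto fields op=0x8:4|imm=-16:12 → word 8ff0h → 8f f0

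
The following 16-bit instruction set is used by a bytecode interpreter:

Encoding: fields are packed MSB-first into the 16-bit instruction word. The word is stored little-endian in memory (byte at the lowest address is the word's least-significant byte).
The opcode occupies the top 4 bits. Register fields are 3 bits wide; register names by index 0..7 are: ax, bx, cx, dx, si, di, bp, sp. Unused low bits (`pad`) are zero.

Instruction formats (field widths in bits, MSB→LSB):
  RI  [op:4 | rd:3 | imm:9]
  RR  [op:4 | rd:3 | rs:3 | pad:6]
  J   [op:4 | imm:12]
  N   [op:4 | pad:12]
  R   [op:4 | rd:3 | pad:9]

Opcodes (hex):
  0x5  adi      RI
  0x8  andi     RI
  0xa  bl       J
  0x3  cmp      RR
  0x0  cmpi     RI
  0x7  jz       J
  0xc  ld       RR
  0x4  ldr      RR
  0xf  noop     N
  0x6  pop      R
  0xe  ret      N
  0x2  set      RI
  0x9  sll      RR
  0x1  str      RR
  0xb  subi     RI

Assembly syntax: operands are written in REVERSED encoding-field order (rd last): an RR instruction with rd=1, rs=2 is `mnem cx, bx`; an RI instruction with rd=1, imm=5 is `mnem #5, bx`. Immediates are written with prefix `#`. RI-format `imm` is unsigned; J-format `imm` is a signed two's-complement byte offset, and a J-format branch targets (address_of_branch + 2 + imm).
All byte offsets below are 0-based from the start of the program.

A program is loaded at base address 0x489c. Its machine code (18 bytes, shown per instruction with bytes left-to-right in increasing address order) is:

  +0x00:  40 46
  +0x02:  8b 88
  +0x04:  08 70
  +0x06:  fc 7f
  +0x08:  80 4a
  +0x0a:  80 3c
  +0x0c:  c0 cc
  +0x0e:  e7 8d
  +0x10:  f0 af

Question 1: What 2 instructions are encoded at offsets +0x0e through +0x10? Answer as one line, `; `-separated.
[0e] e7 8d → 0x8de7
  opcode bits[15:12]=0x8: andi/RI
  [11:9] rd=6 = bp
  [8:0] imm=487 = #487
[10] f0 af → 0xaff0
  opcode bits[15:12]=0xa: bl/J
  [11:0] imm=4080 (s12→-16) = #-16

andi #487, bp; bl #-16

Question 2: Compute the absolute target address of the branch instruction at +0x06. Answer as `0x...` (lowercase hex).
off 0x06: read fc 7f as little → 0x7ffc
  top 4b → 0x7 → jz [J]
  imm: (w>>0)&0xfff=0xffc (s12→-4) → #-4
  target = base 0x489c + off 0x06 + 2 + imm -4 = 0x48a0

0x48a0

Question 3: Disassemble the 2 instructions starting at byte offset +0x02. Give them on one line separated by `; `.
andi #139, si; jz #8

@+02  little-endian(8b 88) = 0x888b
  op=0x888b>>12=0x8 ⇒ andi (RI)
  [11:9] rd=4 = si
  [8:0] imm=139 = #139
@+04  little-endian(08 70) = 0x7008
  op=0x7008>>12=0x7 ⇒ jz (J)
  [11:0] imm=8 = #8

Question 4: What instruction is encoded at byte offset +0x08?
ldr cx, di

[08] 80 4a → 0x4a80
  top 4b → 0x4 → ldr [RR]
  rd@[11:9]=0x5 ⇒ di
  rs@[8:6]=0x2 ⇒ cx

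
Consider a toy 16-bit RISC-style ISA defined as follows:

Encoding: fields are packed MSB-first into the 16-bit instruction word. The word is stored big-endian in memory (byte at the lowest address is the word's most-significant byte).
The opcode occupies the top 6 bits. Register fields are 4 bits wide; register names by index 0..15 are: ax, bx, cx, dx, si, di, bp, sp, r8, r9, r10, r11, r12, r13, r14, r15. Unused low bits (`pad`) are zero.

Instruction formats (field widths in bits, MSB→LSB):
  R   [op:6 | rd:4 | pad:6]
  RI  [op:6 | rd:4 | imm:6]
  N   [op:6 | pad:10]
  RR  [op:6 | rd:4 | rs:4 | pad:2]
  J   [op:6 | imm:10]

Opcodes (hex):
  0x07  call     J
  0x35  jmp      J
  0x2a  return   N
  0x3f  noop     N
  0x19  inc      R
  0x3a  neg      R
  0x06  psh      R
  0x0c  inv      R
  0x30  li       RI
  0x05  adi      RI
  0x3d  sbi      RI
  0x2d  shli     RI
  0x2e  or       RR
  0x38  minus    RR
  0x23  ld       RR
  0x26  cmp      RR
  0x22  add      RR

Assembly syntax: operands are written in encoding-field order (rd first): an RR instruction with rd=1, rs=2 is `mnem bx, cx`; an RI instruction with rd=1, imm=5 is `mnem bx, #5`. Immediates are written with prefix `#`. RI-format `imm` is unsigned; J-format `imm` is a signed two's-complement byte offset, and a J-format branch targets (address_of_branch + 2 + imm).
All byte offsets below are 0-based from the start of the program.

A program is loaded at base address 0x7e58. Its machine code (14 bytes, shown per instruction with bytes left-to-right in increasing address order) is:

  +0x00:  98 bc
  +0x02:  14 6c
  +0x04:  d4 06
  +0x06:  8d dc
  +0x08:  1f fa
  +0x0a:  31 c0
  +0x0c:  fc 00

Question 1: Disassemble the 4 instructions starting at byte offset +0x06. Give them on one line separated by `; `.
[06] 8d dc → 0x8ddc
  op=0x8ddc>>10=0x23 ⇒ ld (RR)
  [9:6] rd=7 = sp
  [5:2] rs=7 = sp
[08] 1f fa → 0x1ffa
  op=0x1ffa>>10=0x7 ⇒ call (J)
  [9:0] imm=1018 (s10→-6) = #-6
[0a] 31 c0 → 0x31c0
  op=0x31c0>>10=0xc ⇒ inv (R)
  [9:6] rd=7 = sp
[0c] fc 00 → 0xfc00
  op=0xfc00>>10=0x3f ⇒ noop (N)

ld sp, sp; call #-6; inv sp; noop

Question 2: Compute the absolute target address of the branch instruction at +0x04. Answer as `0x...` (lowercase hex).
0x7e64

+0x04: d4 06 ⇒ word 0xd406 (big)
  opcode bits[15:10]=0x35: jmp/J
  imm: (w>>0)&0x3ff=0x6 → #6
  target = base 0x7e58 + off 0x04 + 2 + imm 6 = 0x7e64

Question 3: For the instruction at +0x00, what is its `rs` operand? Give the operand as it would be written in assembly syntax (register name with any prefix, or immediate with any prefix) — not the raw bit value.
r15

+0x00: 98 bc ⇒ word 0x98bc (big)
  top 6b → 0x26 → cmp [RR]
  rd@[9:6]=0x2 ⇒ cx
  rs@[5:2]=0xf ⇒ r15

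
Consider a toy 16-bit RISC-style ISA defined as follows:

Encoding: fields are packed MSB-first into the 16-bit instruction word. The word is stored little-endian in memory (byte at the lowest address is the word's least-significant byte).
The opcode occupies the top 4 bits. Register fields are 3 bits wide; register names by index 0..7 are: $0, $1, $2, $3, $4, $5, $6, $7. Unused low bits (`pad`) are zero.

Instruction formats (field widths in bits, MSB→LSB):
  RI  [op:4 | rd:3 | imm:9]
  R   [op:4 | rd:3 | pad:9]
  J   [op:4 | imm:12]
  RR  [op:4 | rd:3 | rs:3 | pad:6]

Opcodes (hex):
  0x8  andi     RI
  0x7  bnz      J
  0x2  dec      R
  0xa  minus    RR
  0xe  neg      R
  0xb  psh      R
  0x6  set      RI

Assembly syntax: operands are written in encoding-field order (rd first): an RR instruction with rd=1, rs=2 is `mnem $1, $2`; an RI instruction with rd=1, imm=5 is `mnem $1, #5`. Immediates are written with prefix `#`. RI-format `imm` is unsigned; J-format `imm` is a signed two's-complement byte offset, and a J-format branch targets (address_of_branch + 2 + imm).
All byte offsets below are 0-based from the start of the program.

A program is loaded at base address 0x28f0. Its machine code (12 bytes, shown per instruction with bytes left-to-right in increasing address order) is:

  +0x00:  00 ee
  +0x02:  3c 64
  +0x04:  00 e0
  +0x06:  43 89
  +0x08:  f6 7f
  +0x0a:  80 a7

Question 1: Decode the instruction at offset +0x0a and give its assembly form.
minus $3, $6

off 0x0a: read 80 a7 as little → 0xa780
  opcode bits[15:12]=0xa: minus/RR
  [11:9] rd=3 = $3
  [8:6] rs=6 = $6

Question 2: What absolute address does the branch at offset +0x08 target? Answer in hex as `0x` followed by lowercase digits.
0x28f0

[08] f6 7f → 0x7ff6
  op=0x7ff6>>12=0x7 ⇒ bnz (J)
  [11:0] imm=4086 (s12→-10) = #-10
  target = base 0x28f0 + off 0x08 + 2 + imm -10 = 0x28f0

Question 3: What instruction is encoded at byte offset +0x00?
+0x00: 00 ee ⇒ word 0xee00 (little)
  op=0xee00>>12=0xe ⇒ neg (R)
  [11:9] rd=7 = $7

neg $7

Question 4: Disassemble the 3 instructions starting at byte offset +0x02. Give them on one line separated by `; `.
set $2, #60; neg $0; andi $4, #323

@+02  little-endian(3c 64) = 0x643c
  top 4b → 0x6 → set [RI]
  rd@[11:9]=0x2 ⇒ $2
  imm@[8:0]=0x3c ⇒ #60
@+04  little-endian(00 e0) = 0xe000
  top 4b → 0xe → neg [R]
  rd@[11:9]=0x0 ⇒ $0
@+06  little-endian(43 89) = 0x8943
  top 4b → 0x8 → andi [RI]
  rd@[11:9]=0x4 ⇒ $4
  imm@[8:0]=0x143 ⇒ #323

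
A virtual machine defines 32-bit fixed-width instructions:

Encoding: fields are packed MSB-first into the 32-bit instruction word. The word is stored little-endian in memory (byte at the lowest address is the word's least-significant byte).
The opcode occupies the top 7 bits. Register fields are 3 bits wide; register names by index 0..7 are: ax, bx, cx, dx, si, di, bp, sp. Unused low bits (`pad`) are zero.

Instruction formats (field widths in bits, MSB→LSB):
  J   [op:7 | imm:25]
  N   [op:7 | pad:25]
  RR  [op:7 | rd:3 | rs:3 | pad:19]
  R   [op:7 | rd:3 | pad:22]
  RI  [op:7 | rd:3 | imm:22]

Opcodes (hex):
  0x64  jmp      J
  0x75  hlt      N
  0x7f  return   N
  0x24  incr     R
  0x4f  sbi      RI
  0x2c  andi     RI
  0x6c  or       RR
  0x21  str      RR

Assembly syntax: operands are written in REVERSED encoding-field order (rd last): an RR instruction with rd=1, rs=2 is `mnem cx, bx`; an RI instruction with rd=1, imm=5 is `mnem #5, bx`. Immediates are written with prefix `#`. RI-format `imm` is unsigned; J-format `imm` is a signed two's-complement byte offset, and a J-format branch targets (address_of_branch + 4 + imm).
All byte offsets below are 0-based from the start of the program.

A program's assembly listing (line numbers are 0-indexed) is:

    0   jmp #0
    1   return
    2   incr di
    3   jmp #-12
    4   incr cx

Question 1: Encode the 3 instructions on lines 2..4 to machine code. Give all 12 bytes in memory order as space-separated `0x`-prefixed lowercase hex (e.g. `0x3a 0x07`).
0x00 0x00 0x40 0x49 0xf4 0xff 0xff 0xc9 0x00 0x00 0x80 0x48

L2: incr op=0x24:7|rd=5:3|pad=0:22 ⇒ 0x49400000 ⇒ little 00 00 40 49
L3: jmp op=0x64:7|imm=-12:25 ⇒ 0xc9fffff4 ⇒ little f4 ff ff c9
L4: incr op=0x24:7|rd=2:3|pad=0:22 ⇒ 0x48800000 ⇒ little 00 00 80 48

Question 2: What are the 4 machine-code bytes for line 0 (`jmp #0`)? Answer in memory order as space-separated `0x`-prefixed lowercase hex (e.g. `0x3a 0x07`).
0x00 0x00 0x00 0xc8

L0: jmp op=0x64:7|imm=0:25 ⇒ 0xc8000000 ⇒ little 00 00 00 c8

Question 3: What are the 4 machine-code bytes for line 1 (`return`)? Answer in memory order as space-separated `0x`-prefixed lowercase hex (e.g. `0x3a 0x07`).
1. return fields op=0x7f:7|pad=0:25 → word fe000000h → 00 00 00 fe

0x00 0x00 0x00 0xfe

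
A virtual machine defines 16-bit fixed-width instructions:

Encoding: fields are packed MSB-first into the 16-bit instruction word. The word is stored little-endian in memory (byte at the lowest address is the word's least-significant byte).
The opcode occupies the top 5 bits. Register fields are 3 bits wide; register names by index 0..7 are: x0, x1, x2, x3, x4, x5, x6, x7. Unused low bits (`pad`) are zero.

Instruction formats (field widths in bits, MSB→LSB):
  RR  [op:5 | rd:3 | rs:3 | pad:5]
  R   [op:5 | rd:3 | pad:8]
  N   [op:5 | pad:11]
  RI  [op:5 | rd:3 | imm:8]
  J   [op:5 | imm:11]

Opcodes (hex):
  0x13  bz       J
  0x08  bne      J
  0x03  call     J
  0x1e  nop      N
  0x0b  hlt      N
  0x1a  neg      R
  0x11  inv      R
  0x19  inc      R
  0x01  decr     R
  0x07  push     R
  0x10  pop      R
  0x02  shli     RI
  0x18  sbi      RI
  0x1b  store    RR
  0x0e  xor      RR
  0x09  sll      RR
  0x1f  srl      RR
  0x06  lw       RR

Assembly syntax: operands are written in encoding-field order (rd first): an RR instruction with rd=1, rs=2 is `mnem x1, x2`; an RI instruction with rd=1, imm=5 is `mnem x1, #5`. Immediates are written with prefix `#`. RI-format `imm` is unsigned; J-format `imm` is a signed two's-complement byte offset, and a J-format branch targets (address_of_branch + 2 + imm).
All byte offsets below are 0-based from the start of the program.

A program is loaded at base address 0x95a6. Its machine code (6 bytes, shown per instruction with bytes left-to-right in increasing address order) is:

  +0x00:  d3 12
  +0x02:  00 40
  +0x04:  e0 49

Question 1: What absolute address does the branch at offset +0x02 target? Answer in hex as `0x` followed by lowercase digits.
0x95aa

[02] 00 40 → 0x4000
  opcode bits[15:11]=0x8: bne/J
  imm@[10:0]=0x0 ⇒ #0
  target = base 0x95a6 + off 0x02 + 2 + imm 0 = 0x95aa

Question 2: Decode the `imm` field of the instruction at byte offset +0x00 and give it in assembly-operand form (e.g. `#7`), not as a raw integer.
#211

[00] d3 12 → 0x12d3
  top 5b → 0x2 → shli [RI]
  rd: (w>>8)&0x7=0x2 → x2
  imm: (w>>0)&0xff=0xd3 → #211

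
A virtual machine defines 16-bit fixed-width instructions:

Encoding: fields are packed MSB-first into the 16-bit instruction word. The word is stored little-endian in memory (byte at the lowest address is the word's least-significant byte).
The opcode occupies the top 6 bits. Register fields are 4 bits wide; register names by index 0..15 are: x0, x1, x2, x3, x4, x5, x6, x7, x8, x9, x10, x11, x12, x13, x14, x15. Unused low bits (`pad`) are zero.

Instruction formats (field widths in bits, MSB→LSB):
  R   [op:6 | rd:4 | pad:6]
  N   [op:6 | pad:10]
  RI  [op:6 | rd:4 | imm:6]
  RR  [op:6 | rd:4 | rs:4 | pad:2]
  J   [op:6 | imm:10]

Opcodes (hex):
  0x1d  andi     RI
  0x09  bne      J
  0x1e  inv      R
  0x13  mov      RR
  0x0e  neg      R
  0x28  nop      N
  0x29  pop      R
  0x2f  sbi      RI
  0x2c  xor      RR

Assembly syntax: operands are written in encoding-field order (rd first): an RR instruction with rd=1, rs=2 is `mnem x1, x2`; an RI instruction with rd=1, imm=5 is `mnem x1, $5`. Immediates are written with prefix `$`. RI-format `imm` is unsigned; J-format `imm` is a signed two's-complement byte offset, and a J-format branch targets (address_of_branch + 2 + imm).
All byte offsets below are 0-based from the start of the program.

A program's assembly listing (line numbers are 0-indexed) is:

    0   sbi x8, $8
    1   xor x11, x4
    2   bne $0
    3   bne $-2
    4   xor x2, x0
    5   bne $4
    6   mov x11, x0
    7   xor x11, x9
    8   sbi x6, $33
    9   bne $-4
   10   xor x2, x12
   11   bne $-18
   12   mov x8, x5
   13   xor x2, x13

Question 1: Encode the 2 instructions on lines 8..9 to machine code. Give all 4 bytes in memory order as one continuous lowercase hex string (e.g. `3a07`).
a1bdfc27

line 8 (sbi): pack op=0x2f:6|rd=6:4|imm=33:6 = 0xbda1; little→ a1 bd
line 9 (bne): pack op=0x9:6|imm=-4:10 = 0x27fc; little→ fc 27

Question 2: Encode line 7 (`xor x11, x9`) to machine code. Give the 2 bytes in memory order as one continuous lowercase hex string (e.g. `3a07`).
L7: xor op=0x2c:6|rd=11:4|rs=9:4|pad=0:2 ⇒ 0xb2e4 ⇒ little e4 b2

e4b2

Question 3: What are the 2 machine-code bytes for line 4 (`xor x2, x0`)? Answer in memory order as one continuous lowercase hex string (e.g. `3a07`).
4. xor fields op=0x2c:6|rd=2:4|rs=0:4|pad=0:2 → word b080h → 80 b0

80b0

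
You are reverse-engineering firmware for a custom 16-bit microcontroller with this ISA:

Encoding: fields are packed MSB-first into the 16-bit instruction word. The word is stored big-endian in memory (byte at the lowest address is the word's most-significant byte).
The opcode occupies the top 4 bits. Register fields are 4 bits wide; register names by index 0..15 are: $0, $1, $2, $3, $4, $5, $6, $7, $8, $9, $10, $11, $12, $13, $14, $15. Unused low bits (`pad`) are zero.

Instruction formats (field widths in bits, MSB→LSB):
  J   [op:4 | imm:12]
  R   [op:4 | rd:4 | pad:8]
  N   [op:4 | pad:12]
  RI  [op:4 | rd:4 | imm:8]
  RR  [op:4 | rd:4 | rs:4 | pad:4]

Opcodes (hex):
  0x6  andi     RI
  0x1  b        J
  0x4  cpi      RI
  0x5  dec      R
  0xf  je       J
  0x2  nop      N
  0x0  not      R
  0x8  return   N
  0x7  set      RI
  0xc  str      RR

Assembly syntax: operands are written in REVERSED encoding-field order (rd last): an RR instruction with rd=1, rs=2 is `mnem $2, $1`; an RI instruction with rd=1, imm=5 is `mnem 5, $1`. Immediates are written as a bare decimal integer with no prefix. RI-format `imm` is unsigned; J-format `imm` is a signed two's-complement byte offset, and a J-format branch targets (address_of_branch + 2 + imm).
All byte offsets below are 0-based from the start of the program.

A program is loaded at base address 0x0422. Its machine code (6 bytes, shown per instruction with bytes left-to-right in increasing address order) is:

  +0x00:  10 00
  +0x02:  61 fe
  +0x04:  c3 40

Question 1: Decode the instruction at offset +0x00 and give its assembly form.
[00] 10 00 → 0x1000
  opcode bits[15:12]=0x1: b/J
  [11:0] imm=0 = 0

b 0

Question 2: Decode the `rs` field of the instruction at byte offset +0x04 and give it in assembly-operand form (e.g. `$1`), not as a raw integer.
@+04  big-endian(c3 40) = 0xc340
  opcode bits[15:12]=0xc: str/RR
  [11:8] rd=3 = $3
  [7:4] rs=4 = $4

$4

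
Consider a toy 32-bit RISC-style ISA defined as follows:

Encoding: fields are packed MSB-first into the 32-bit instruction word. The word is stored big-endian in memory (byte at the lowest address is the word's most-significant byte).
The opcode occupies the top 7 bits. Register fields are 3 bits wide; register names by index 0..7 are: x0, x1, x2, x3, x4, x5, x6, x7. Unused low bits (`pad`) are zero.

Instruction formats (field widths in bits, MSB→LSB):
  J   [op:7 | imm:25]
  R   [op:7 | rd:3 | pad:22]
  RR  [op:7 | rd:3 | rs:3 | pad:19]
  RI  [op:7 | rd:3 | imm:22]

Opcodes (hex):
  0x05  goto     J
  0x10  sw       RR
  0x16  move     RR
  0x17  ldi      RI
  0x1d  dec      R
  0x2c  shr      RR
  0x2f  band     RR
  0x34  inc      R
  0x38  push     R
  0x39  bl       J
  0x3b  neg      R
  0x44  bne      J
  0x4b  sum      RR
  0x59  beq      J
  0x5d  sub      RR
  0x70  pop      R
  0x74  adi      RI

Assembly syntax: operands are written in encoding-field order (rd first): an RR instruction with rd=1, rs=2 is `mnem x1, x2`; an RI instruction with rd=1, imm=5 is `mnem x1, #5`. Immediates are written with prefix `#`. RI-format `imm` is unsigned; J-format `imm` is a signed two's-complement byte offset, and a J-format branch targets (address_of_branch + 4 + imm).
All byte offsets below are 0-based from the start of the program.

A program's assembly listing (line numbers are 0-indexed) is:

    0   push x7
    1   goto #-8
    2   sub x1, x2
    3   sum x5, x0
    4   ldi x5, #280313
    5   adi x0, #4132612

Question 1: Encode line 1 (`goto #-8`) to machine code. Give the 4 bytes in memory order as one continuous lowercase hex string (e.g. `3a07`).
1. goto fields op=0x5:7|imm=-8:25 → word 0bfffff8h → 0b ff ff f8

0bfffff8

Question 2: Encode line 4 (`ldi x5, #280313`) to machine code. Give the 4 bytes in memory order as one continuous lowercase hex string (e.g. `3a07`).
L4: ldi op=0x17:7|rd=5:3|imm=280313:22 ⇒ 0x2f4446f9 ⇒ big 2f 44 46 f9

2f4446f9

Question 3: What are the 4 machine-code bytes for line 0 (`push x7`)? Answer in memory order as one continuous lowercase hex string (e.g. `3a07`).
L0: push op=0x38:7|rd=7:3|pad=0:22 ⇒ 0x71c00000 ⇒ big 71 c0 00 00

71c00000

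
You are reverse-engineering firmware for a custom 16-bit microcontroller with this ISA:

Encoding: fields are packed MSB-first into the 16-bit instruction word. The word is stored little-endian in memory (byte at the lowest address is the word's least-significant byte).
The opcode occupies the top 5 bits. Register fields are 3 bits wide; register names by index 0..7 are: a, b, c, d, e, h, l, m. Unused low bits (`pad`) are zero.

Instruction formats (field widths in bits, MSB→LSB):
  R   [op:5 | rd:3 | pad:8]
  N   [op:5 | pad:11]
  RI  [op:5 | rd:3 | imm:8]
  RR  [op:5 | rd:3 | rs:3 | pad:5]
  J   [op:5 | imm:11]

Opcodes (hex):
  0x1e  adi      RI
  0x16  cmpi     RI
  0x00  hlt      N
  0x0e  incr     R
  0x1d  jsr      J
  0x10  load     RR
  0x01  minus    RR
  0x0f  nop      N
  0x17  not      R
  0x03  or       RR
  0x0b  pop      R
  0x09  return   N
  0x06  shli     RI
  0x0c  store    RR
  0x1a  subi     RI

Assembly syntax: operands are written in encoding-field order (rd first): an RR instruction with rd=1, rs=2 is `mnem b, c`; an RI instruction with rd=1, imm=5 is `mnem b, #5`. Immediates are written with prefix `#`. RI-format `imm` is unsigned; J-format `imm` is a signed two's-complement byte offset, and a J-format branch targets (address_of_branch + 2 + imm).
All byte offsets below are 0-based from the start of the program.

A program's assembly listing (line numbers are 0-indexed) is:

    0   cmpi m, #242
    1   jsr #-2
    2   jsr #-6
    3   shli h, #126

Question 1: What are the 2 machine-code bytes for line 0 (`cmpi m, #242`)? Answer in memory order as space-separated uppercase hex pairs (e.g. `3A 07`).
F2 B7

line 0 (cmpi): pack op=0x16:5|rd=7:3|imm=242:8 = 0xb7f2; little→ f2 b7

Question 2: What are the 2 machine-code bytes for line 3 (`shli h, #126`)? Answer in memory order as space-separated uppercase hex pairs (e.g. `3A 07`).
L3: shli op=0x6:5|rd=5:3|imm=126:8 ⇒ 0x357e ⇒ little 7e 35

7E 35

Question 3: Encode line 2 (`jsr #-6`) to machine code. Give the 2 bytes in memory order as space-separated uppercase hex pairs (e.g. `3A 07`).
FA EF

line 2 (jsr): pack op=0x1d:5|imm=-6:11 = 0xeffa; little→ fa ef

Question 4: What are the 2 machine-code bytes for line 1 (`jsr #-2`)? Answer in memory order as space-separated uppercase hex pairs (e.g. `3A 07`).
FE EF

line 1 (jsr): pack op=0x1d:5|imm=-2:11 = 0xeffe; little→ fe ef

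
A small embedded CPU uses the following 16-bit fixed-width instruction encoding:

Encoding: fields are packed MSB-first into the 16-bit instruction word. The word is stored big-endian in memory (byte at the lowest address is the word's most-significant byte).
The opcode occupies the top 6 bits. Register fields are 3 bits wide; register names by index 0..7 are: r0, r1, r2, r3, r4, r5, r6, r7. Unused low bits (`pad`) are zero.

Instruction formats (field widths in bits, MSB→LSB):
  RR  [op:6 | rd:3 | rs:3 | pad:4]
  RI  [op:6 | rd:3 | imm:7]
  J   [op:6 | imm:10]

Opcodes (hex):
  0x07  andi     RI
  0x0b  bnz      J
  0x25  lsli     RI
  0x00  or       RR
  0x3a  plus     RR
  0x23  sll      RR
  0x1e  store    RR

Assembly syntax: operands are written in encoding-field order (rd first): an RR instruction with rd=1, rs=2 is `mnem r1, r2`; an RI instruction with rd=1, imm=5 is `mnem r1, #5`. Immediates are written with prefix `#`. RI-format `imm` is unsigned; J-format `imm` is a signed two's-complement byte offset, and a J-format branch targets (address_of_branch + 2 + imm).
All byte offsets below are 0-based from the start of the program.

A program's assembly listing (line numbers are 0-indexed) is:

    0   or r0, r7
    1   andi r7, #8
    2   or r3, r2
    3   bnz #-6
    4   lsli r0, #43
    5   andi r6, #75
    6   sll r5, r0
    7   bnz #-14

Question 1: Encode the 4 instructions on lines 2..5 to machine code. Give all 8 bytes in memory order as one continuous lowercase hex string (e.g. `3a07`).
L2: or op=0x0:6|rd=3:3|rs=2:3|pad=0:4 ⇒ 0x01a0 ⇒ big 01 a0
L3: bnz op=0xb:6|imm=-6:10 ⇒ 0x2ffa ⇒ big 2f fa
L4: lsli op=0x25:6|rd=0:3|imm=43:7 ⇒ 0x942b ⇒ big 94 2b
L5: andi op=0x7:6|rd=6:3|imm=75:7 ⇒ 0x1f4b ⇒ big 1f 4b

01a02ffa942b1f4b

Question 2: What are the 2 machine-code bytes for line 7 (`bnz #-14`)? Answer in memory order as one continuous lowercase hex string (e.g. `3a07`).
2ff2

7. bnz fields op=0xb:6|imm=-14:10 → word 2ff2h → 2f f2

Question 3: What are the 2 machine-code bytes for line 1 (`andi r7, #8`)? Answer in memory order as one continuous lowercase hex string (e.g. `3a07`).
1f88

L1: andi op=0x7:6|rd=7:3|imm=8:7 ⇒ 0x1f88 ⇒ big 1f 88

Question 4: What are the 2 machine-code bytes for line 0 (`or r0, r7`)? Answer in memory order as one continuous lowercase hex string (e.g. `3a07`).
0070

0. or fields op=0x0:6|rd=0:3|rs=7:3|pad=0:4 → word 0070h → 00 70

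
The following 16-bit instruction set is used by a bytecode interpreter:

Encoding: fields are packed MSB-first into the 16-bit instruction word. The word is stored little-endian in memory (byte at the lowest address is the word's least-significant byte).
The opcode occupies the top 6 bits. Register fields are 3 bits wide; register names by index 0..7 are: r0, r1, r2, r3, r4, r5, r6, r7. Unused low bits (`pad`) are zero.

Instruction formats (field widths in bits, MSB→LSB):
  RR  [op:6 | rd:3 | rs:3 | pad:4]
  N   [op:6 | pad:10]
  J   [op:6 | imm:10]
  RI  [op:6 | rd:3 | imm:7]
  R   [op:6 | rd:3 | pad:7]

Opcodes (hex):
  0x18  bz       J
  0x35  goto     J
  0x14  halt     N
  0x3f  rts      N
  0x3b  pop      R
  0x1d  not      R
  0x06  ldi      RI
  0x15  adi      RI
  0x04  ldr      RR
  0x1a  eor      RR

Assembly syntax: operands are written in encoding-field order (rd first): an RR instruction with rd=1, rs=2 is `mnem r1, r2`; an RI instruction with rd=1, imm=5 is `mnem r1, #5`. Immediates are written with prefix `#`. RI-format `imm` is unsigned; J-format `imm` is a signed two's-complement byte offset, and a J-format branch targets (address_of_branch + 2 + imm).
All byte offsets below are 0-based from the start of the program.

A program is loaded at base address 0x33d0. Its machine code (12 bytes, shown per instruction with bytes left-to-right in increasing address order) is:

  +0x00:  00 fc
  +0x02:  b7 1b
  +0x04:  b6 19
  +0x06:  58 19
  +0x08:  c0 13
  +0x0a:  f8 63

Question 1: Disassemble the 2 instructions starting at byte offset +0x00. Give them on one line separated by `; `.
rts; ldi r7, #55

@+00  little-endian(00 fc) = 0xfc00
  opcode bits[15:10]=0x3f: rts/N
@+02  little-endian(b7 1b) = 0x1bb7
  opcode bits[15:10]=0x6: ldi/RI
  [9:7] rd=7 = r7
  [6:0] imm=55 = #55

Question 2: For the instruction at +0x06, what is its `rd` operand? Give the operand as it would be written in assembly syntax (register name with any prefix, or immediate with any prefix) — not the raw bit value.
off 0x06: read 58 19 as little → 0x1958
  top 6b → 0x6 → ldi [RI]
  [9:7] rd=2 = r2
  [6:0] imm=88 = #88

r2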